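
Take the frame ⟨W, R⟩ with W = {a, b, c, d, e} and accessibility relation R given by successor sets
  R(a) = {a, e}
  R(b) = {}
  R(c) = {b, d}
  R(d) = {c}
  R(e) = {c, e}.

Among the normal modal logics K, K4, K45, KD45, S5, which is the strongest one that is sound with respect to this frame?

Transitive (axiom 4): no — a R e and e R c, but not a R c.
Euclidean (axiom 5): no — c R b and c R d, but not b R d.
Serial (axiom D): no — b has no R-successor.
Reflexive (axiom T): no — b is not related to itself.
So F validates K; K4 would additionally require R to be transitive. The strongest is K.

K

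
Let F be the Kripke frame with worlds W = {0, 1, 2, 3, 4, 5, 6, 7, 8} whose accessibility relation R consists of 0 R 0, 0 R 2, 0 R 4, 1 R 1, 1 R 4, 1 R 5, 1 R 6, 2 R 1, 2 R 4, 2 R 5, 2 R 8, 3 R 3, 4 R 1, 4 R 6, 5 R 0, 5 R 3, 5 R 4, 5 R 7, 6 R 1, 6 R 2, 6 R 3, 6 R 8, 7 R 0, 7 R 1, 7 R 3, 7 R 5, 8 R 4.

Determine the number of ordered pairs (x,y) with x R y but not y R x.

Enumerating: (0,2), (0,4), (1,5), (2,1), (2,4), (2,5), (2,8), (4,6), (5,0), (5,3), (5,4), (6,2), (6,3), (6,8), (7,0), (7,1), (7,3), (8,4).

18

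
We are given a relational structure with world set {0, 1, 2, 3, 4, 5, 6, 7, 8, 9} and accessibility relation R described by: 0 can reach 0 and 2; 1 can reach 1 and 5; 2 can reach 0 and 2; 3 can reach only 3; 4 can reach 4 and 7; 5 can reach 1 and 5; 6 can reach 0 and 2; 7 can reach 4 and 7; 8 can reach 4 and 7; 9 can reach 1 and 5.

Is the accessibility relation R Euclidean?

Euclidean: yes — any two successors of a common world are R-related.

Yes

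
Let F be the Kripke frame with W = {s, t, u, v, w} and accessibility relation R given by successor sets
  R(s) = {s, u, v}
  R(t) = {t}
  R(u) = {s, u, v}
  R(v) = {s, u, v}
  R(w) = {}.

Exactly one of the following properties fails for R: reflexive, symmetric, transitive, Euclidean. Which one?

reflexive

Reflexive: no — w is not related to itself.
Symmetric: yes — every pair in R has its reverse in R.
Transitive: yes — every two-step R-path is closed by a direct edge.
Euclidean: yes — any two successors of a common world are R-related.
Only reflexive fails.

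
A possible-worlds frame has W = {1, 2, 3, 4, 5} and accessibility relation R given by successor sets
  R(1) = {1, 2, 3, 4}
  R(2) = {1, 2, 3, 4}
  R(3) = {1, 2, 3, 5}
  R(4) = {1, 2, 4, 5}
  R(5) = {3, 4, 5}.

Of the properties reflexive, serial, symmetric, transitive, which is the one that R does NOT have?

Reflexive: yes — every world is R-related to itself.
Serial: yes — every world has a successor (e.g. 1 R 1).
Symmetric: yes — every pair in R has its reverse in R.
Transitive: no — 1 R 3 and 3 R 5, but not 1 R 5.
Only transitive fails.

transitive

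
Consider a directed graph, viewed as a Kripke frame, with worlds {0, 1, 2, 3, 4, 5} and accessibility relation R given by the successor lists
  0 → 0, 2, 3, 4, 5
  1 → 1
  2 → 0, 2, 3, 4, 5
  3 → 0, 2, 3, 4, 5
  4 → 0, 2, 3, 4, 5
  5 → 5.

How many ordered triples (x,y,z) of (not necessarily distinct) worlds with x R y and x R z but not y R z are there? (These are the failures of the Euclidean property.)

16

Enumerating: (0,5,0), (0,5,2), (0,5,3), (0,5,4), (2,5,0), (2,5,2), (2,5,3), (2,5,4), (3,5,0), (3,5,2), (3,5,3), (3,5,4), (4,5,0), (4,5,2), (4,5,3), (4,5,4).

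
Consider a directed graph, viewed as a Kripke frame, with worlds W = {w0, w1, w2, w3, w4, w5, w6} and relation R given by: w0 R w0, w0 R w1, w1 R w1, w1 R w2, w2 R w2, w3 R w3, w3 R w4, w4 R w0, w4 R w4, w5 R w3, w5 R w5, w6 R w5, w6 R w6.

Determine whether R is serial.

Serial: yes — every world has a successor (e.g. w0 R w0).

Yes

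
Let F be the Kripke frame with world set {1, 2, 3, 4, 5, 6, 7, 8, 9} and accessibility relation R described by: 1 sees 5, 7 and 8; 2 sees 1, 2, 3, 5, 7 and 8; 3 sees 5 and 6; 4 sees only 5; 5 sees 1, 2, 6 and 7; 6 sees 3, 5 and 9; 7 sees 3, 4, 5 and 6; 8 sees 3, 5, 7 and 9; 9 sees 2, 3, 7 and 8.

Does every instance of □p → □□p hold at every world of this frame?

By correspondence theory, 4 is valid on a frame iff R is transitive.
Transitive: no — 1 R 5 and 5 R 2, but not 1 R 2.

No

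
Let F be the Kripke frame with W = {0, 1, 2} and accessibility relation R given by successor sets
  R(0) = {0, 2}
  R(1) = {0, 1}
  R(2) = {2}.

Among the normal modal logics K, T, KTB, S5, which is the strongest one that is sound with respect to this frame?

T

Reflexive (axiom T): yes — every world is R-related to itself.
Symmetric (axiom B): no — 0 R 2 but not 2 R 0.
Euclidean (axiom 5): no — 0 R 2 and 0 R 0, but not 2 R 0.
So F validates K, T; KTB would additionally require R to be symmetric. The strongest is T.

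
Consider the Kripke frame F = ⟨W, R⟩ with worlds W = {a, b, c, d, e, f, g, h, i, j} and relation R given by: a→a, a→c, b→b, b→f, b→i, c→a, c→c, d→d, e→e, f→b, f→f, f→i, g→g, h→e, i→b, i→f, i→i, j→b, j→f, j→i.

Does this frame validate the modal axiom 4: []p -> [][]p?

By correspondence theory, 4 is valid on a frame iff R is transitive.
Transitive: yes — every two-step R-path is closed by a direct edge.

Yes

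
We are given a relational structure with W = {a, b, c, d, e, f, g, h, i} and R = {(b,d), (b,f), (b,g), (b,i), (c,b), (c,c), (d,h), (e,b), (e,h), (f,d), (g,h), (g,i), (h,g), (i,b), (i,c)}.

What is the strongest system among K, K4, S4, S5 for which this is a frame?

Transitive (axiom 4): no — b R d and d R h, but not b R h.
Reflexive (axiom T): no — a is not related to itself.
Euclidean (axiom 5): no — b R d and b R f, but not d R f.
So F validates K; K4 would additionally require R to be transitive. The strongest is K.

K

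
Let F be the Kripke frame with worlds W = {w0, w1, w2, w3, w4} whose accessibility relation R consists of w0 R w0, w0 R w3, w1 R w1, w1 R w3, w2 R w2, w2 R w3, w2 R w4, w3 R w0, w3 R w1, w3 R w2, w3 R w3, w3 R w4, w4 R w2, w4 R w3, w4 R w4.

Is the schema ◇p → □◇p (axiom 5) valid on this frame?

By correspondence theory, 5 is valid on a frame iff R is Euclidean.
Euclidean: no — w3 R w0 and w3 R w1, but not w0 R w1.

No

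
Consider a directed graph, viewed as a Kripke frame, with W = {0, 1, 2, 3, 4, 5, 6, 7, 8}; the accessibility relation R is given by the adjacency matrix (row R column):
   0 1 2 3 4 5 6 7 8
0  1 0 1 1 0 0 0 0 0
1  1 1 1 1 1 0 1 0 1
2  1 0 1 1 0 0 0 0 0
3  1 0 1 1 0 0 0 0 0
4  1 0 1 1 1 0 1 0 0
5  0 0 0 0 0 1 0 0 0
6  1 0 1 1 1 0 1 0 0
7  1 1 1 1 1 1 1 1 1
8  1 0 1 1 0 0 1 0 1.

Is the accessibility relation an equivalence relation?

No

Reflexive: yes — every world is R-related to itself.
Symmetric: no — 1 R 0 but not 0 R 1.
Transitive: no — 8 R 6 and 6 R 4, but not 8 R 4.
So R is not an equivalence relation.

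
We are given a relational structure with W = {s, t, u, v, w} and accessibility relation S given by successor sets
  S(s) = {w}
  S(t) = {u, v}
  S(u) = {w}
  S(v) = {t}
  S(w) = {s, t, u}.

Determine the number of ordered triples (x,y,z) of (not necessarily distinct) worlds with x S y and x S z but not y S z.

Enumerating: (s,w,w), (t,u,u), (t,u,v), (t,v,u), (t,v,v), (u,w,w), (v,t,t), (w,s,s), (w,s,t), (w,s,u), (w,t,s), (w,t,t), (w,u,s), (w,u,t), (w,u,u).

15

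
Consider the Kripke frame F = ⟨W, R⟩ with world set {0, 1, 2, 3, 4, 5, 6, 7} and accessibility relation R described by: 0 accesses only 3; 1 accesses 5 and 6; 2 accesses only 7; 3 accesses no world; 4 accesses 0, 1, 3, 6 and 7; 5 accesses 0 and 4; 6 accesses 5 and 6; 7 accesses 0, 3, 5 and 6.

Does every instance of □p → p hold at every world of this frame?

No

The schema T characterises exactly the reflexive frames.
Reflexive: no — 0 is not related to itself.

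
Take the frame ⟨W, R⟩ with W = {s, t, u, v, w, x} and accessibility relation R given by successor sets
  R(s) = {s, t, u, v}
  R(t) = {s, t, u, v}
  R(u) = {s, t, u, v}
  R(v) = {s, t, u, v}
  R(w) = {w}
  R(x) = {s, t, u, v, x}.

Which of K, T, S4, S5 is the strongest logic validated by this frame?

S4

Reflexive (axiom T): yes — every world is R-related to itself.
Transitive (axiom 4): yes — every two-step R-path is closed by a direct edge.
Euclidean (axiom 5): no — x R s and x R x, but not s R x.
So F validates K, T, S4; S5 would additionally require R to be Euclidean. The strongest is S4.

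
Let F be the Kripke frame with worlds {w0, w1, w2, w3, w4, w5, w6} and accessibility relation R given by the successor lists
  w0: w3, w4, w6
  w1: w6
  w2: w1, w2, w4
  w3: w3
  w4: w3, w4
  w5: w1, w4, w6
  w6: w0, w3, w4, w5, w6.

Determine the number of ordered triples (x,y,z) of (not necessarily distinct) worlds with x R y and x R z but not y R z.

Enumerating: (w0,w3,w4), (w0,w3,w6), (w0,w4,w6), (w2,w1,w1), (w2,w1,w2), (w2,w1,w4), (w2,w4,w1), (w2,w4,w2), (w4,w3,w4), (w5,w1,w1), (w5,w1,w4), (w5,w4,w1), … and 14 more.
Total: 26.

26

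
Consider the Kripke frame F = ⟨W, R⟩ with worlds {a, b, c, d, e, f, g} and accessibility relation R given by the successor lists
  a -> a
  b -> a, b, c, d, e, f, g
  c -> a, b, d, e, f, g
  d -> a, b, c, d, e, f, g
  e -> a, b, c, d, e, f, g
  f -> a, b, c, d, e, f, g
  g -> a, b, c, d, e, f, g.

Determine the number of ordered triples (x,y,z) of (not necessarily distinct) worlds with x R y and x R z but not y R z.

Enumerating: (b,a,b), (b,a,c), (b,a,d), (b,a,e), (b,a,f), (b,a,g), (b,c,c), (c,a,b), (c,a,d), (c,a,e), (c,a,f), (c,a,g), … and 28 more.
Total: 40.

40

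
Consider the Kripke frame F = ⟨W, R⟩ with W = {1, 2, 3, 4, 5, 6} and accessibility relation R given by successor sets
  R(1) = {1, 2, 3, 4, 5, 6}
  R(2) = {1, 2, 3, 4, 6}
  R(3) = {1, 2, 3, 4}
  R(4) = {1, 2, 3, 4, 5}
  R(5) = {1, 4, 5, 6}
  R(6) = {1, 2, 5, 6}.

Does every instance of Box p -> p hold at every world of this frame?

The schema T characterises exactly the reflexive frames.
Reflexive: yes — every world is R-related to itself.

Yes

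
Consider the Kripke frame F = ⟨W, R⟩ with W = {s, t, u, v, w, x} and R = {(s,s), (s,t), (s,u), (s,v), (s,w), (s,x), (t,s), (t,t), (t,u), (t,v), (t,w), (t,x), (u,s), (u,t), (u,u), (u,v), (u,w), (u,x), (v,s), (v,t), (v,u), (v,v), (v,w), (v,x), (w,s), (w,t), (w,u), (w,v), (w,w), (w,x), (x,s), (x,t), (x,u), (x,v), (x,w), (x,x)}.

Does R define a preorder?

Yes

Reflexive: yes — every world is R-related to itself.
Transitive: yes — every two-step R-path is closed by a direct edge.
So R is a preorder.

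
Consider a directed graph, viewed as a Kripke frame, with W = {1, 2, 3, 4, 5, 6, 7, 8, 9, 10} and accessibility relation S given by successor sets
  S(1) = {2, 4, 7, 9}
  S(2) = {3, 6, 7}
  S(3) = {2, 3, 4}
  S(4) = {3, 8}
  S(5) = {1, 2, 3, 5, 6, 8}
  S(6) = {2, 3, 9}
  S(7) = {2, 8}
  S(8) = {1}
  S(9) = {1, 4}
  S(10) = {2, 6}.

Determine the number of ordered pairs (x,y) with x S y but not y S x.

16

Enumerating: (1,2), (1,4), (1,7), (10,2), (10,6), (4,8), (5,1), (5,2), (5,3), (5,6), (5,8), (6,3), (6,9), (7,8), (8,1), (9,4).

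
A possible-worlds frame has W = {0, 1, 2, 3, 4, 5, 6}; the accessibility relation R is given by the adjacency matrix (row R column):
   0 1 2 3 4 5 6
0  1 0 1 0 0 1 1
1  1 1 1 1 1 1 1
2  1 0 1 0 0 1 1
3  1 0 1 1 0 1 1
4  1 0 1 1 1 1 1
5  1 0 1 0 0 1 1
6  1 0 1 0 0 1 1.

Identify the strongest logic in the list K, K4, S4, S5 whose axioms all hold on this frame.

Transitive (axiom 4): yes — every two-step R-path is closed by a direct edge.
Reflexive (axiom T): yes — every world is R-related to itself.
Euclidean (axiom 5): no — 1 R 0 and 1 R 3, but not 0 R 3.
So F validates K, K4, S4; S5 would additionally require R to be Euclidean. The strongest is S4.

S4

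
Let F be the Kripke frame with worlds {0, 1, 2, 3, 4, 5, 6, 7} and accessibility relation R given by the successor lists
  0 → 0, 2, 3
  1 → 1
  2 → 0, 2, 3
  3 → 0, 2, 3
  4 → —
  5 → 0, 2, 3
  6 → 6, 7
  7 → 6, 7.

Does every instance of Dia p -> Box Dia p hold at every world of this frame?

Axiom 5 corresponds to the accessibility relation being Euclidean.
Euclidean: yes — any two successors of a common world are R-related.

Yes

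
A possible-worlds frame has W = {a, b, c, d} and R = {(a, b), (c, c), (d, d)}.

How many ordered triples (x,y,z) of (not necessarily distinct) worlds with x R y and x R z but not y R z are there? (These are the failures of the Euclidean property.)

Enumerating: (a,b,b).

1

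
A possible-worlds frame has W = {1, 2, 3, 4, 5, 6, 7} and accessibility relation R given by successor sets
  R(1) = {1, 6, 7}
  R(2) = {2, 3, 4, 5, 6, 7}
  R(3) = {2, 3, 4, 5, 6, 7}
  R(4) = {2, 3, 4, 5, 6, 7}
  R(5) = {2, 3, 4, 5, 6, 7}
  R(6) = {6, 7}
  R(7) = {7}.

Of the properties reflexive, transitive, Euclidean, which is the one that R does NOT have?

Euclidean

Reflexive: yes — every world is R-related to itself.
Transitive: yes — every two-step R-path is closed by a direct edge.
Euclidean: no — 1 R 7 and 1 R 6, but not 7 R 6.
Only Euclidean fails.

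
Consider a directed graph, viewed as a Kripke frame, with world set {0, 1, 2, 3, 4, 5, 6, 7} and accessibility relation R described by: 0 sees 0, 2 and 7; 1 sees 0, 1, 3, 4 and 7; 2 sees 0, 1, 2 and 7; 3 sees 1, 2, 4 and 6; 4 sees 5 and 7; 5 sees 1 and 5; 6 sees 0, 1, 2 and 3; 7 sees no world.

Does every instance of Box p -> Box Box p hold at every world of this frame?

Axiom 4 corresponds to the accessibility relation being transitive.
Transitive: no — 0 R 2 and 2 R 1, but not 0 R 1.

No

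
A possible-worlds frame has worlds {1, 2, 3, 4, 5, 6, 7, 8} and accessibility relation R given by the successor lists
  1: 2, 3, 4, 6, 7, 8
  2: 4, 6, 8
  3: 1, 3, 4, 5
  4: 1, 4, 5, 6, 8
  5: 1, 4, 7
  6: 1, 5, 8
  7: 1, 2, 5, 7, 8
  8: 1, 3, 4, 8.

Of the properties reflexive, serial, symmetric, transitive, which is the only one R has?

serial

Reflexive: no — 1 is not related to itself.
Serial: yes — every world has a successor (e.g. 1 R 2).
Symmetric: no — 1 R 2 but not 2 R 1.
Transitive: no — 1 R 3 and 3 R 5, but not 1 R 5.
Only serial holds.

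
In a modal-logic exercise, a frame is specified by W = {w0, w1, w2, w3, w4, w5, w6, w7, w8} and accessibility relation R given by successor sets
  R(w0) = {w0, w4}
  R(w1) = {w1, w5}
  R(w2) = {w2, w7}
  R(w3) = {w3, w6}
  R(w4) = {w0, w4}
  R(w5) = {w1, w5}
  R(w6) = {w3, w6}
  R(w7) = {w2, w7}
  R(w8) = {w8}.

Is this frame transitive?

Yes

Transitive: yes — every two-step R-path is closed by a direct edge.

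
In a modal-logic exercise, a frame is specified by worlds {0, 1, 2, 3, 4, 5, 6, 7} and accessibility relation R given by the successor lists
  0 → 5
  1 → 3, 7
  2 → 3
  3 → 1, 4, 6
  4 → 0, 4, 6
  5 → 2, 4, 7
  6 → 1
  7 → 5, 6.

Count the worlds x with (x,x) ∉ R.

7

Enumerating: 0, 1, 2, 3, 5, 6, 7.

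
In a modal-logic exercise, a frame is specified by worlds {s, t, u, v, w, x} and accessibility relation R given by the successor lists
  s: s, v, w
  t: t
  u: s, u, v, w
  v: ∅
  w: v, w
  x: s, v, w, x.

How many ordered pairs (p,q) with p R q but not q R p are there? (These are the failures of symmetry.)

Enumerating: (s,v), (s,w), (u,s), (u,v), (u,w), (w,v), (x,s), (x,v), (x,w).

9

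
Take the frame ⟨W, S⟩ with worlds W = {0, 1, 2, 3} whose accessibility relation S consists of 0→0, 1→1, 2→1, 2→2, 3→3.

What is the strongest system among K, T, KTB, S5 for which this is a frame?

Reflexive (axiom T): yes — every world is S-related to itself.
Symmetric (axiom B): no — 2 S 1 but not 1 S 2.
Euclidean (axiom 5): no — 2 S 1 and 2 S 2, but not 1 S 2.
So F validates K, T; KTB would additionally require S to be symmetric. The strongest is T.

T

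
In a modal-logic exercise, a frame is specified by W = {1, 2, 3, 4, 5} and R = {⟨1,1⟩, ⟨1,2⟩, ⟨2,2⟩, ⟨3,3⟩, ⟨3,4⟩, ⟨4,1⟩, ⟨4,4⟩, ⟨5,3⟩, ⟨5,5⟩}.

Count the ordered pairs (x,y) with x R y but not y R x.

4

Enumerating: (1,2), (3,4), (4,1), (5,3).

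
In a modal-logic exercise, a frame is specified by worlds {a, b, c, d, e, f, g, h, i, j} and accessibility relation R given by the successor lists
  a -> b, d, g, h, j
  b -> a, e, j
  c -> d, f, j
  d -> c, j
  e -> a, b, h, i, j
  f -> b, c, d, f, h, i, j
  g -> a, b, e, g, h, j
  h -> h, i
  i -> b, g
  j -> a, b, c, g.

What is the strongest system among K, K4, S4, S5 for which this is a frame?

Transitive (axiom 4): no — a R b and b R e, but not a R e.
Reflexive (axiom T): no — a is not related to itself.
Euclidean (axiom 5): no — a R b and a R d, but not b R d.
So F validates K; K4 would additionally require R to be transitive. The strongest is K.

K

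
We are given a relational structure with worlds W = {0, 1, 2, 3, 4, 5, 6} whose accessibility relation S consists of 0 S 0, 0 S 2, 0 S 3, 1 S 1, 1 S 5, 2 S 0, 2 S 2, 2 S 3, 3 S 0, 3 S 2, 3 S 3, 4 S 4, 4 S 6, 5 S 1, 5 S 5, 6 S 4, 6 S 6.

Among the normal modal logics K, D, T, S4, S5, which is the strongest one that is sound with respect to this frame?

Serial (axiom D): yes — every world has a successor (e.g. 0 S 0).
Reflexive (axiom T): yes — every world is S-related to itself.
Transitive (axiom 4): yes — every two-step S-path is closed by a direct edge.
Euclidean (axiom 5): yes — any two successors of a common world are S-related.
So F validates K, D, T, S4, S5. The strongest is S5.

S5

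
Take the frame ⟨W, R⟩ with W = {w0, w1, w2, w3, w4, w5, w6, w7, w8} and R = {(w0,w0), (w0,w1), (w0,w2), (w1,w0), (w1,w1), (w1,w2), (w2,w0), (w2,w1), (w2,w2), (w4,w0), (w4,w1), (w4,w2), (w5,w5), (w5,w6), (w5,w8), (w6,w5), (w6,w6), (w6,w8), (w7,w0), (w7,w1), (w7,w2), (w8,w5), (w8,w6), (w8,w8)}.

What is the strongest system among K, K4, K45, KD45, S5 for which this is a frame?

Transitive (axiom 4): yes — every two-step R-path is closed by a direct edge.
Euclidean (axiom 5): yes — any two successors of a common world are R-related.
Serial (axiom D): no — w3 has no R-successor.
Reflexive (axiom T): no — w3 is not related to itself.
So F validates K, K4, K45; KD45 would additionally require R to be serial. The strongest is K45.

K45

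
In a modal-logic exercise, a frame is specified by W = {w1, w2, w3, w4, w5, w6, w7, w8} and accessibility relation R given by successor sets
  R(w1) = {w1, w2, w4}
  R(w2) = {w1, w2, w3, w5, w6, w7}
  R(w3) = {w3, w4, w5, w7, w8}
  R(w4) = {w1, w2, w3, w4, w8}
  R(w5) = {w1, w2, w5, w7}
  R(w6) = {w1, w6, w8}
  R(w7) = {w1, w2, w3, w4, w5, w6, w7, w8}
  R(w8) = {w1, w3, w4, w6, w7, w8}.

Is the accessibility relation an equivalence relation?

No

Reflexive: yes — every world is R-related to itself.
Symmetric: no — w2 R w3 but not w3 R w2.
Transitive: no — w1 R w2 and w2 R w3, but not w1 R w3.
So R is not an equivalence relation.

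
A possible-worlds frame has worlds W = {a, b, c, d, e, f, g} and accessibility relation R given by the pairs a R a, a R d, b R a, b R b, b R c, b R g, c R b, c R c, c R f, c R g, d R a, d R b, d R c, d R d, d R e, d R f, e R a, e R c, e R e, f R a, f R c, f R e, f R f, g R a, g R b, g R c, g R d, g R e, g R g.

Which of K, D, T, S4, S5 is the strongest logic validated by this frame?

Serial (axiom D): yes — every world has a successor (e.g. a R a).
Reflexive (axiom T): yes — every world is R-related to itself.
Transitive (axiom 4): no — a R d and d R b, but not a R b.
Euclidean (axiom 5): no — b R a and b R c, but not a R c.
So F validates K, D, T; S4 would additionally require R to be transitive. The strongest is T.

T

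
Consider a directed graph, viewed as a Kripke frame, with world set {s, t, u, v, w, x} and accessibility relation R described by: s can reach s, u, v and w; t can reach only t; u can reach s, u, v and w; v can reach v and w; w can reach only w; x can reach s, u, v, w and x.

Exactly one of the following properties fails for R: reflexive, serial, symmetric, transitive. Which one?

Reflexive: yes — every world is R-related to itself.
Serial: yes — every world has a successor (e.g. s R s).
Symmetric: no — s R v but not v R s.
Transitive: yes — every two-step R-path is closed by a direct edge.
Only symmetric fails.

symmetric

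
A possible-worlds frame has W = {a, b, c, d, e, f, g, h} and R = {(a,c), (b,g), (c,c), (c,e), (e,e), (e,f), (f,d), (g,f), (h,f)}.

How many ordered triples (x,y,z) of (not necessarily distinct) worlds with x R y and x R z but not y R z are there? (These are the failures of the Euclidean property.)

7

Enumerating: (b,g,g), (c,e,c), (e,f,e), (e,f,f), (f,d,d), (g,f,f), (h,f,f).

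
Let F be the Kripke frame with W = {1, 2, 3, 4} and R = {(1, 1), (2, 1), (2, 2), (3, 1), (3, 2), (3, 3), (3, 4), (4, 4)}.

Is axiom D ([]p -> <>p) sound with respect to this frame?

Axiom D corresponds to the accessibility relation being serial.
Serial: yes — every world has a successor (e.g. 1 R 1).

Yes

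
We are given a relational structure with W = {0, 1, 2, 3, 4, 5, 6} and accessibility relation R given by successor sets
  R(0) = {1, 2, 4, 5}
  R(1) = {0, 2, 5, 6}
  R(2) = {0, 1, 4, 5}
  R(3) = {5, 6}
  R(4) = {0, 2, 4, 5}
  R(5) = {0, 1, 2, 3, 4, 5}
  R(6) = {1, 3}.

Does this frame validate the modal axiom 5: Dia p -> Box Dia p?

No

The schema 5 characterises exactly the Euclidean frames.
Euclidean: no — 0 R 1 and 0 R 4, but not 1 R 4.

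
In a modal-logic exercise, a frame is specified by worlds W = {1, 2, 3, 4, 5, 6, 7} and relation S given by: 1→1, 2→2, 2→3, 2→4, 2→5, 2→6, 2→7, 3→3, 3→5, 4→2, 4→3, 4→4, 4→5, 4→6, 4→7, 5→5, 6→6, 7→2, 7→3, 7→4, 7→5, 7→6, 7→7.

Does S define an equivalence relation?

No

Reflexive: yes — every world is S-related to itself.
Symmetric: no — 2 S 3 but not 3 S 2.
Transitive: yes — every two-step S-path is closed by a direct edge.
So S is not an equivalence relation.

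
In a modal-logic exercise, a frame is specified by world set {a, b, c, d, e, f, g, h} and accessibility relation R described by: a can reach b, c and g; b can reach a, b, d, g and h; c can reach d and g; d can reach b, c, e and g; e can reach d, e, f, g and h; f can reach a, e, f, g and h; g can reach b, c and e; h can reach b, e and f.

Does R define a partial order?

No

Reflexive: no — a is not related to itself.
Transitive: no — a R b and b R d, but not a R d.
Antisymmetric: no — a R b and b R a with a ≠ b.
So R is not a partial order.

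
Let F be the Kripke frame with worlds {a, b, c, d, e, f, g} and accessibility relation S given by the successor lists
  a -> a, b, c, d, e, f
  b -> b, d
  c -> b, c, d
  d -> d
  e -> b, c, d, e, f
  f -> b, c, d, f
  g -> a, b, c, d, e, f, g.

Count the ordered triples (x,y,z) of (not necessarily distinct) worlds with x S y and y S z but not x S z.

S is transitive; there are no such tuples.

0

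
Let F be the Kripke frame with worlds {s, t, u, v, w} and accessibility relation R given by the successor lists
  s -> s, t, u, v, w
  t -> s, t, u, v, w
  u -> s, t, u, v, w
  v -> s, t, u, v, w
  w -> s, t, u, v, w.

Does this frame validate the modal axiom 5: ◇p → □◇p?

Yes

Axiom 5 corresponds to the accessibility relation being Euclidean.
Euclidean: yes — any two successors of a common world are R-related.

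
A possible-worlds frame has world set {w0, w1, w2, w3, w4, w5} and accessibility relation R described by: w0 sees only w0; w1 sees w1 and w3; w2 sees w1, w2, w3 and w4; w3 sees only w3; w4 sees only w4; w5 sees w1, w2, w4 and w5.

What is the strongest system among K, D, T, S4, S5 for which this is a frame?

Serial (axiom D): yes — every world has a successor (e.g. w0 R w0).
Reflexive (axiom T): yes — every world is R-related to itself.
Transitive (axiom 4): no — w5 R w1 and w1 R w3, but not w5 R w3.
Euclidean (axiom 5): no — w2 R w1 and w2 R w4, but not w1 R w4.
So F validates K, D, T; S4 would additionally require R to be transitive. The strongest is T.

T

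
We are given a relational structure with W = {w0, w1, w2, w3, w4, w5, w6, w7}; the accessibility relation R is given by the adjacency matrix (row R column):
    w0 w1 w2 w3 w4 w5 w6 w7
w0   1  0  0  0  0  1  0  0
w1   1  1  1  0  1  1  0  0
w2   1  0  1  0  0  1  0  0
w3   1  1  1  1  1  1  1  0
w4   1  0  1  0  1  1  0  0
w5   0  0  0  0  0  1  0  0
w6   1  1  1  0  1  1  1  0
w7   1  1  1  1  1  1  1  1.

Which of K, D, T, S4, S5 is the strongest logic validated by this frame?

S4

Serial (axiom D): yes — every world has a successor (e.g. w0 R w0).
Reflexive (axiom T): yes — every world is R-related to itself.
Transitive (axiom 4): yes — every two-step R-path is closed by a direct edge.
Euclidean (axiom 5): no — w1 R w0 and w1 R w2, but not w0 R w2.
So F validates K, D, T, S4; S5 would additionally require R to be Euclidean. The strongest is S4.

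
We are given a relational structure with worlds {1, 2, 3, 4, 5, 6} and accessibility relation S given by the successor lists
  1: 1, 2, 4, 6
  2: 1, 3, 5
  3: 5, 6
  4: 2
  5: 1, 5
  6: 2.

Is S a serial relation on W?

Serial: yes — every world has a successor (e.g. 1 S 1).

Yes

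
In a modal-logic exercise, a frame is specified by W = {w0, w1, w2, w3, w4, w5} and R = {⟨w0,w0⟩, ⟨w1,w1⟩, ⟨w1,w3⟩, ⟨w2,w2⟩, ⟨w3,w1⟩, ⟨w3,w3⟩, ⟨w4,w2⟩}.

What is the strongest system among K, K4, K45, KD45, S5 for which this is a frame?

K45

Transitive (axiom 4): yes — every two-step R-path is closed by a direct edge.
Euclidean (axiom 5): yes — any two successors of a common world are R-related.
Serial (axiom D): no — w5 has no R-successor.
Reflexive (axiom T): no — w4 is not related to itself.
So F validates K, K4, K45; KD45 would additionally require R to be serial. The strongest is K45.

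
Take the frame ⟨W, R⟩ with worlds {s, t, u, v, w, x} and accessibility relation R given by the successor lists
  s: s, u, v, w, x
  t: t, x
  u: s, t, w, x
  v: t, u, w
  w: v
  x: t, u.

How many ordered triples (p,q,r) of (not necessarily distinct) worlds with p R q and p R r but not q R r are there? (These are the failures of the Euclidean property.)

Enumerating: (s,u,u), (s,u,v), (s,v,s), (s,v,v), (s,v,x), (s,w,s), (s,w,u), (s,w,w), (s,w,x), (s,x,s), (s,x,v), (s,x,w), … and 21 more.
Total: 33.

33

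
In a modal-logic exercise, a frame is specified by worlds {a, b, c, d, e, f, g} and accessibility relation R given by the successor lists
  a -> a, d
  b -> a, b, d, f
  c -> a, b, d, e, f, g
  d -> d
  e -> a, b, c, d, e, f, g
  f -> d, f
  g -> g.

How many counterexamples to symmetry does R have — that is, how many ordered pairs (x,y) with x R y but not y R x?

15

Enumerating: (a,d), (b,a), (b,d), (b,f), (c,a), (c,b), (c,d), (c,f), (c,g), (e,a), (e,b), (e,d), (e,f), (e,g), (f,d).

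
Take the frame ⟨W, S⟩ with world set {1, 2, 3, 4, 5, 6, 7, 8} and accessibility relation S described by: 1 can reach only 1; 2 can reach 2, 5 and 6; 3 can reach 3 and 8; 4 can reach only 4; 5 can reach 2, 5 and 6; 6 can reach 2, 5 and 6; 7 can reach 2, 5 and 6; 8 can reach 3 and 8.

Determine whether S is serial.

Serial: yes — every world has a successor (e.g. 1 S 1).

Yes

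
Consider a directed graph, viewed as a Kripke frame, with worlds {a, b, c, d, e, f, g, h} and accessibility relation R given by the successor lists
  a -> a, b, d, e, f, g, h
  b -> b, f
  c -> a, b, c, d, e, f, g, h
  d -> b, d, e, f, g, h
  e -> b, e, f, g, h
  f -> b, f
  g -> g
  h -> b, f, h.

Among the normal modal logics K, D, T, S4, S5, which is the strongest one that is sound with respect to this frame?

Serial (axiom D): yes — every world has a successor (e.g. a R a).
Reflexive (axiom T): yes — every world is R-related to itself.
Transitive (axiom 4): yes — every two-step R-path is closed by a direct edge.
Euclidean (axiom 5): no — a R b and a R d, but not b R d.
So F validates K, D, T, S4; S5 would additionally require R to be Euclidean. The strongest is S4.

S4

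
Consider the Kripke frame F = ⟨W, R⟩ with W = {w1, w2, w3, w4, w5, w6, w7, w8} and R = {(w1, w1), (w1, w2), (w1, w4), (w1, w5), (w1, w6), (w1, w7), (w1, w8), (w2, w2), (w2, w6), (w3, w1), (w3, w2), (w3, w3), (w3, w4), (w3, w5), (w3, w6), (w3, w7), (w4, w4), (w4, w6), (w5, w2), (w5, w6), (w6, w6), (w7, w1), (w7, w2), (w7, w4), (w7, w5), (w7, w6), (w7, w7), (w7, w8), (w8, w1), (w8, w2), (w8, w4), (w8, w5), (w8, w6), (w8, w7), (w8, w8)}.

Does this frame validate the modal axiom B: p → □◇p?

No

The schema B characterises exactly the symmetric frames.
Symmetric: no — w1 R w2 but not w2 R w1.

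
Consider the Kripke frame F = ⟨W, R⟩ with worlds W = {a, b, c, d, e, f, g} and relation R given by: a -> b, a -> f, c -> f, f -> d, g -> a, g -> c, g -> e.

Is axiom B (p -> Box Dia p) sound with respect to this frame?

No

The schema B characterises exactly the symmetric frames.
Symmetric: no — a R b but not b R a.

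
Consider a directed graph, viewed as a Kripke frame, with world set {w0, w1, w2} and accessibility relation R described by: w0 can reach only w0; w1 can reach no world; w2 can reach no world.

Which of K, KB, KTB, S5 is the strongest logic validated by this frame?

KB

Symmetric (axiom B): yes — every pair in R has its reverse in R.
Reflexive (axiom T): no — w1 is not related to itself.
Euclidean (axiom 5): yes — any two successors of a common world are R-related.
So F validates K, KB; KTB would additionally require R to be reflexive. The strongest is KB.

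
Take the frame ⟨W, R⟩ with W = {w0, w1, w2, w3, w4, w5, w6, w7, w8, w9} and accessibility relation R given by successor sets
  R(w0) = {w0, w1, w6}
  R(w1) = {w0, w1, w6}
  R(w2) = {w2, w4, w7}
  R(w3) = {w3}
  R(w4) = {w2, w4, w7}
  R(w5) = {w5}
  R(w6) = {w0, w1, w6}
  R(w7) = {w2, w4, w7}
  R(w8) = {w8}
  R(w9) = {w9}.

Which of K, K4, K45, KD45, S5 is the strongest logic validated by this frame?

S5

Transitive (axiom 4): yes — every two-step R-path is closed by a direct edge.
Euclidean (axiom 5): yes — any two successors of a common world are R-related.
Serial (axiom D): yes — every world has a successor (e.g. w0 R w0).
Reflexive (axiom T): yes — every world is R-related to itself.
So F validates K, K4, K45, KD45, S5. The strongest is S5.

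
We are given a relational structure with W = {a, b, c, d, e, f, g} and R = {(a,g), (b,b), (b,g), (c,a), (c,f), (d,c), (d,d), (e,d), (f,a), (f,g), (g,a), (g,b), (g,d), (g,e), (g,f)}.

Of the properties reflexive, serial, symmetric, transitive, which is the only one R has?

Reflexive: no — a is not related to itself.
Serial: yes — every world has a successor (e.g. a R g).
Symmetric: no — c R a but not a R c.
Transitive: no — a R g and g R b, but not a R b.
Only serial holds.

serial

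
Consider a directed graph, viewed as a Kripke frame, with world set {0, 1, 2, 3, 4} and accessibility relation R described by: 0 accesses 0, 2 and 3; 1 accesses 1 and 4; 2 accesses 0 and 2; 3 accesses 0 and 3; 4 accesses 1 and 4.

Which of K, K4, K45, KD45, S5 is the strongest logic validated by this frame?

Transitive (axiom 4): no — 2 R 0 and 0 R 3, but not 2 R 3.
Euclidean (axiom 5): no — 0 R 2 and 0 R 3, but not 2 R 3.
Serial (axiom D): yes — every world has a successor (e.g. 0 R 0).
Reflexive (axiom T): yes — every world is R-related to itself.
So F validates K; K4 would additionally require R to be transitive. The strongest is K.

K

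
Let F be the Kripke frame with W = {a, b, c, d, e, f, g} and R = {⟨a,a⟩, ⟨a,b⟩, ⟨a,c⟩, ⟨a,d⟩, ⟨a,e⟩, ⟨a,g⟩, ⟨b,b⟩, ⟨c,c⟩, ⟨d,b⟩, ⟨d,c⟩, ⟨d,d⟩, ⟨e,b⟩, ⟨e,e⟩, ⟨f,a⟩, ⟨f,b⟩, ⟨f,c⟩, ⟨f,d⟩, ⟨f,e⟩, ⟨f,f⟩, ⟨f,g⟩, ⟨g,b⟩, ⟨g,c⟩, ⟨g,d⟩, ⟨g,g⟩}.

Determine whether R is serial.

Serial: yes — every world has a successor (e.g. a R a).

Yes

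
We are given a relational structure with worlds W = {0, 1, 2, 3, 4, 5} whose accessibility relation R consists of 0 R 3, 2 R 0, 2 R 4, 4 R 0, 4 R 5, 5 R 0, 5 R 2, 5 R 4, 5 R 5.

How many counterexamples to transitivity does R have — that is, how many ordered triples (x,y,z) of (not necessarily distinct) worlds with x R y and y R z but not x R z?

Enumerating: (2,0,3), (2,4,5), (4,0,3), (4,5,2), (4,5,4), (5,0,3).

6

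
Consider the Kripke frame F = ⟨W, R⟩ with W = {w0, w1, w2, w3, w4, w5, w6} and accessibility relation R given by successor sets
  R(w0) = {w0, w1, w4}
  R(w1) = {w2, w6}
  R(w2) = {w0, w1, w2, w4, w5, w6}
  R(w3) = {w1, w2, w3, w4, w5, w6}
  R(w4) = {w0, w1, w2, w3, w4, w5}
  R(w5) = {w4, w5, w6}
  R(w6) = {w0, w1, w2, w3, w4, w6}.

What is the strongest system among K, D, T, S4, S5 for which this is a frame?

Serial (axiom D): yes — every world has a successor (e.g. w0 R w0).
Reflexive (axiom T): no — w1 is not related to itself.
Transitive (axiom 4): no — w0 R w1 and w1 R w2, but not w0 R w2.
Euclidean (axiom 5): no — w0 R w1 and w0 R w4, but not w1 R w4.
So F validates K, D; T would additionally require R to be reflexive. The strongest is D.

D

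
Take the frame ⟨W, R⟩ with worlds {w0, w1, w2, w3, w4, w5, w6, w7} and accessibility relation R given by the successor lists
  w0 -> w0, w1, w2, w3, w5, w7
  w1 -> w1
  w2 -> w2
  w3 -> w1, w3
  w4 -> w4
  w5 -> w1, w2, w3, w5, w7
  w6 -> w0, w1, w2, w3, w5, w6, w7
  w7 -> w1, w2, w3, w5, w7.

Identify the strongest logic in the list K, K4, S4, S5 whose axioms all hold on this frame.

S4

Transitive (axiom 4): yes — every two-step R-path is closed by a direct edge.
Reflexive (axiom T): yes — every world is R-related to itself.
Euclidean (axiom 5): no — w0 R w1 and w0 R w2, but not w1 R w2.
So F validates K, K4, S4; S5 would additionally require R to be Euclidean. The strongest is S4.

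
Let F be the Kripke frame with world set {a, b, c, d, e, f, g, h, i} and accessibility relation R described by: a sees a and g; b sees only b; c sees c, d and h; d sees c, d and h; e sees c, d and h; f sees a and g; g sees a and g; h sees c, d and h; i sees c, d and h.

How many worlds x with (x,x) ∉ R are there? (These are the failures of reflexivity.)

3

Enumerating: e, f, i.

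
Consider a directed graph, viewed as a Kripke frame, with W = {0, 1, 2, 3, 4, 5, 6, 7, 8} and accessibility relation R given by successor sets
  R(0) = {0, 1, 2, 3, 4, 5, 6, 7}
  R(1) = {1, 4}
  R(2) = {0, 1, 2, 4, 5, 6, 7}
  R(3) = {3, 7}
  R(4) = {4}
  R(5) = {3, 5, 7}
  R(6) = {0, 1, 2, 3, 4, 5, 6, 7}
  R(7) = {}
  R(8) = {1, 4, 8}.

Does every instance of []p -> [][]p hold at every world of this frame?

No

By correspondence theory, 4 is valid on a frame iff R is transitive.
Transitive: no — 2 R 0 and 0 R 3, but not 2 R 3.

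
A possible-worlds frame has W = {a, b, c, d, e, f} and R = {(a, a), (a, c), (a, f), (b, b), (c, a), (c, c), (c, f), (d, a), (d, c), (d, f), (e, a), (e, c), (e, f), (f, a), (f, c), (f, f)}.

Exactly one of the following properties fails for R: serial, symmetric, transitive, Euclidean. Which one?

symmetric

Serial: yes — every world has a successor (e.g. a R a).
Symmetric: no — d R a but not a R d.
Transitive: yes — every two-step R-path is closed by a direct edge.
Euclidean: yes — any two successors of a common world are R-related.
Only symmetric fails.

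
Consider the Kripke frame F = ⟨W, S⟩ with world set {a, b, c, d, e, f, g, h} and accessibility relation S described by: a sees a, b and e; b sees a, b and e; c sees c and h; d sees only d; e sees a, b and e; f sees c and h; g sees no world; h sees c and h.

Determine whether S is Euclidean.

Yes

Euclidean: yes — any two successors of a common world are S-related.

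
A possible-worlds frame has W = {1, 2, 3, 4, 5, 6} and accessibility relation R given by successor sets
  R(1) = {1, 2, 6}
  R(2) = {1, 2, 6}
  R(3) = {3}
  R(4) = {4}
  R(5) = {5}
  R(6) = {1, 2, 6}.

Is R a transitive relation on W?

Transitive: yes — every two-step R-path is closed by a direct edge.

Yes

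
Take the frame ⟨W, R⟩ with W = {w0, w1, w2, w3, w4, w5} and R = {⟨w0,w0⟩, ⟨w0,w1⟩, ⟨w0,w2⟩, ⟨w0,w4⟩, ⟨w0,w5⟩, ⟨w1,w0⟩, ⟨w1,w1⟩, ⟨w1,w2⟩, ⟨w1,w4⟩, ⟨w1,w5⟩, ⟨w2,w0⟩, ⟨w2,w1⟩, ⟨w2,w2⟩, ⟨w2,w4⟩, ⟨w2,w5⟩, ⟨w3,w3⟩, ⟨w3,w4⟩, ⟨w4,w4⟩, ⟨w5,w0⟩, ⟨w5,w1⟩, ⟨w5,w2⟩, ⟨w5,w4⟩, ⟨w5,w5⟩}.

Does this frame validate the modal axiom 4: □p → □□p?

Axiom 4 corresponds to the accessibility relation being transitive.
Transitive: yes — every two-step R-path is closed by a direct edge.

Yes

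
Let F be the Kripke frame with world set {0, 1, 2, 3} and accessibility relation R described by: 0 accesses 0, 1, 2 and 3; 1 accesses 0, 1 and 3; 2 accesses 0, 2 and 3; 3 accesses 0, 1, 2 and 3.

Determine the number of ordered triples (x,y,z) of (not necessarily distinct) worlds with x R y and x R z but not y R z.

Enumerating: (0,1,2), (0,2,1), (3,1,2), (3,2,1).

4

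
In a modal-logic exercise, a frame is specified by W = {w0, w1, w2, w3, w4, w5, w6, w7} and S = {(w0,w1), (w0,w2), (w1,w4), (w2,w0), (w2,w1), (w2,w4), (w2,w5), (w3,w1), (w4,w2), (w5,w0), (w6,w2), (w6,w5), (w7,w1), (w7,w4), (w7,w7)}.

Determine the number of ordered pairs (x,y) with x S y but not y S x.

Enumerating: (w0,w1), (w1,w4), (w2,w1), (w2,w5), (w3,w1), (w5,w0), (w6,w2), (w6,w5), (w7,w1), (w7,w4).

10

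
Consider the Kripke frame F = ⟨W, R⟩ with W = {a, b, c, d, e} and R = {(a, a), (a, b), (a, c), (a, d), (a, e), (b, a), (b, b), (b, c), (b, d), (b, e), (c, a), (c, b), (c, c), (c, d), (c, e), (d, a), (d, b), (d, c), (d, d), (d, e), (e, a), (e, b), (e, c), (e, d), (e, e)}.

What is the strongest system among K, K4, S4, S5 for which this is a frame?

Transitive (axiom 4): yes — every two-step R-path is closed by a direct edge.
Reflexive (axiom T): yes — every world is R-related to itself.
Euclidean (axiom 5): yes — any two successors of a common world are R-related.
So F validates K, K4, S4, S5. The strongest is S5.

S5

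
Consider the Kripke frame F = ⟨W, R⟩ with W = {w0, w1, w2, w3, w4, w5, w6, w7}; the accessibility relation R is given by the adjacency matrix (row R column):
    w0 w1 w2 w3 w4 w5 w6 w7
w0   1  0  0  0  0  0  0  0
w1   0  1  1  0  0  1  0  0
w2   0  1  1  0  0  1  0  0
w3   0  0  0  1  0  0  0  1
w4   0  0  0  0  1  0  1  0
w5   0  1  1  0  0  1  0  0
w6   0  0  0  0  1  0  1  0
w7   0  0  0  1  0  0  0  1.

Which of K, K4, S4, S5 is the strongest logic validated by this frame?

Transitive (axiom 4): yes — every two-step R-path is closed by a direct edge.
Reflexive (axiom T): yes — every world is R-related to itself.
Euclidean (axiom 5): yes — any two successors of a common world are R-related.
So F validates K, K4, S4, S5. The strongest is S5.

S5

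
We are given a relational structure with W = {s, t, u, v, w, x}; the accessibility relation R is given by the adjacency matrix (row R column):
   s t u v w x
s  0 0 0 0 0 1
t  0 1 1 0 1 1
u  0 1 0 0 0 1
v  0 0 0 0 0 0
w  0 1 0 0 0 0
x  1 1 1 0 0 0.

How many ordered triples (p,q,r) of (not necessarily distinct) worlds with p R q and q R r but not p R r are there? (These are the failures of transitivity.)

15

Enumerating: (s,x,s), (s,x,t), (s,x,u), (t,x,s), (u,t,u), (u,t,w), (u,x,s), (u,x,u), (w,t,u), (w,t,w), (w,t,x), (x,s,x), (x,t,w), (x,t,x), (x,u,x).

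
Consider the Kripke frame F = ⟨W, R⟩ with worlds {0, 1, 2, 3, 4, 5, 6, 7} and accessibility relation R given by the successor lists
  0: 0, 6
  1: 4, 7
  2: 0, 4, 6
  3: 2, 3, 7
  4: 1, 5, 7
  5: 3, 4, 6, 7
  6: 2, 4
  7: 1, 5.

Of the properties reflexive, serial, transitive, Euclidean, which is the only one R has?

Reflexive: no — 1 is not related to itself.
Serial: yes — every world has a successor (e.g. 0 R 0).
Transitive: no — 0 R 6 and 6 R 2, but not 0 R 2.
Euclidean: no — 1 R 7 and 1 R 4, but not 7 R 4.
Only serial holds.

serial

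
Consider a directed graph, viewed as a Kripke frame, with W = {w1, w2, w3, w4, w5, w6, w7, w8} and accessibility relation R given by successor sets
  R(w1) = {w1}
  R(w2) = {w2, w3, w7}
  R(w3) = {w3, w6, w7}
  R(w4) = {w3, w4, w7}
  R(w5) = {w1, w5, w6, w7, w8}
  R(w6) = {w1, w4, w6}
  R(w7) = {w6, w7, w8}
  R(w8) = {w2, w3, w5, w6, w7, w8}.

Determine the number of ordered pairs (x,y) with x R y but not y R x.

Enumerating: (w2,w3), (w2,w7), (w3,w6), (w3,w7), (w4,w3), (w4,w7), (w5,w1), (w5,w6), (w5,w7), (w6,w1), (w6,w4), (w7,w6), (w8,w2), (w8,w3), (w8,w6).

15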